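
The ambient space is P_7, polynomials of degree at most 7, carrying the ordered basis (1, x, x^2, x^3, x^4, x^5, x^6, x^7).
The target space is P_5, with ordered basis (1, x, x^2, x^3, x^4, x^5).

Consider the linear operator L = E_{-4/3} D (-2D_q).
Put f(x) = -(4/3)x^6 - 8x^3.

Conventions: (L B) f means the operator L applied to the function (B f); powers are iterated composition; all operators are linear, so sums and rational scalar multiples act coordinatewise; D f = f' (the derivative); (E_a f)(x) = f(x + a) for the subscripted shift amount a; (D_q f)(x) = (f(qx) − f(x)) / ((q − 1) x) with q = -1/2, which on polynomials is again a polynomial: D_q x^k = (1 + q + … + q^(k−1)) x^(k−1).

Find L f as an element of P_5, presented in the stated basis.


D_q f = -(7/8)x^5 - 6x^2
(-2D_q) f = (7/4)x^5 + 12x^2
D (-2D_q) f = (35/4)x^4 + 24x
E_{-4/3} D (-2D_q) f = (35/4)x^4 - (140/3)x^3 + (280/3)x^2 - (1592/27)x - 352/81

the image equals g(x) = (35/4)x^4 - (140/3)x^3 + (280/3)x^2 - (1592/27)x - 352/81


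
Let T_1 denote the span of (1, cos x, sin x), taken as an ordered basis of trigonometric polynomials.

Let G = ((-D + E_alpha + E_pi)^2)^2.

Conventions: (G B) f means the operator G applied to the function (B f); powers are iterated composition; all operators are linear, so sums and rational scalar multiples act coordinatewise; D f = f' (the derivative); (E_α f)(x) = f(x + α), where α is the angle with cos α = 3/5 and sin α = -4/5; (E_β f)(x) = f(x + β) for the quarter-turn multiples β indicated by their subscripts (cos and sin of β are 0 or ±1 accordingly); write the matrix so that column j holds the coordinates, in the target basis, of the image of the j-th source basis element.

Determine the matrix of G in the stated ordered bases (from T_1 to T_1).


image of 1: 16
image of cos x: (4633/625)cos x + (5544/625)sin x
image of sin x: -(5544/625)cos x + (4633/625)sin x
each image's coordinates form column j of the matrix

the matrix is [[16, 0, 0]; [0, 4633/625, -5544/625]; [0, 5544/625, 4633/625]] (rows listed top to bottom)


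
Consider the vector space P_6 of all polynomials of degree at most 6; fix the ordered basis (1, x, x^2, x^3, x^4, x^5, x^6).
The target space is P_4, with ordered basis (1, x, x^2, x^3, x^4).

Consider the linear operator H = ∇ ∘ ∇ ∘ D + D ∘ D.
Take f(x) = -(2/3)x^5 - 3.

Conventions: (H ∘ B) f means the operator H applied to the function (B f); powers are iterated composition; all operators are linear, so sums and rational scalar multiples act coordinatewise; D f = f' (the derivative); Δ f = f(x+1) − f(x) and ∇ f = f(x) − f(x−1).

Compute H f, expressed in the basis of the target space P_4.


g(x) = -(40/3)x^3 - 40x^2 + 80x - 140/3

D f = -(10/3)x^4
∇ D f = -(40/3)x^3 + 20x^2 - (40/3)x + 10/3
∇ ∇ D f = -40x^2 + 80x - 140/3
D f = -(10/3)x^4
D D f = -(40/3)x^3
(∇ ∘ ∇ ∘ D + D ∘ D) f = -(40/3)x^3 - 40x^2 + 80x - 140/3


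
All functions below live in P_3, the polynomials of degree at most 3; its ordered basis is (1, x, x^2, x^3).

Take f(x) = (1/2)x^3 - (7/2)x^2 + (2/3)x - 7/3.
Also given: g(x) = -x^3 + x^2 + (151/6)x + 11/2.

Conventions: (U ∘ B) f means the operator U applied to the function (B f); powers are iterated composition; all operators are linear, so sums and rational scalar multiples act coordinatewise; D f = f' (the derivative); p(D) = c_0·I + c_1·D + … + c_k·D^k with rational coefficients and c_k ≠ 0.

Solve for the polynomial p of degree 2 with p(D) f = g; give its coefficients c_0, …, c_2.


c_0 = -2, c_1 = -4, c_2 = -1/2

D^0 f = (1/2)x^3 - (7/2)x^2 + (2/3)x - 7/3
D^1 f = (3/2)x^2 - 7x + 2/3
D^2 f = 3x - 7
matching coefficients of g against c_0 f + c_1 Df + … from the top degree down determines the c_i
solution: c_0 = -2, c_1 = -4, c_2 = -1/2


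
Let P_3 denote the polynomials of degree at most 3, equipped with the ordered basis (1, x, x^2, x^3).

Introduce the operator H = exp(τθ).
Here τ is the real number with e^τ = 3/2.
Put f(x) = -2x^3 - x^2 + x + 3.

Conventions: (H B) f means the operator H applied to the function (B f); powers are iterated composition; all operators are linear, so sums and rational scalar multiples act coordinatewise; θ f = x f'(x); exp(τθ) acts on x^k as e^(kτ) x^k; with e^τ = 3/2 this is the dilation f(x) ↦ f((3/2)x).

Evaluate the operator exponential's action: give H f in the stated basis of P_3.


exp(τθ) x^k = e^(kτ) x^k; with e^τ = 3/2 this sends x^k to (3/2)^k x^k
x ↦ 3/2 x
x^2 ↦ 9/4 x^2
x^3 ↦ 27/8 x^3
applying this coordinatewise to f: exp(τθ) f = -(27/4)x^3 - (9/4)x^2 + (3/2)x + 3

the image equals g(x) = -(27/4)x^3 - (9/4)x^2 + (3/2)x + 3


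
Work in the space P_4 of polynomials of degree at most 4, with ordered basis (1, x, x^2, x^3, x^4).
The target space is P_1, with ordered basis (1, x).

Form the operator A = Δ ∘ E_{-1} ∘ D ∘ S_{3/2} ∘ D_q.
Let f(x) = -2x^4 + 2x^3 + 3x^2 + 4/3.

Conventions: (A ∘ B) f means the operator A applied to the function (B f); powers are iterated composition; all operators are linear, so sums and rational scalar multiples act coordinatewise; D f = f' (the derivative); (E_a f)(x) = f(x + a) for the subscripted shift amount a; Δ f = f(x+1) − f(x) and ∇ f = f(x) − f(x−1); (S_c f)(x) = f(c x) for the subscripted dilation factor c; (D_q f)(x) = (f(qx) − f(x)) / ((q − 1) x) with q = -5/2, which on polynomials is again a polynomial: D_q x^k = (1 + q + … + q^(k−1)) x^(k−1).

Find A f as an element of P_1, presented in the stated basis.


the result is g(x) = (7047/16)x - 5679/32

D_q f = (87/4)x^3 + (19/2)x^2 - (9/2)x
S_{3/2} D_q f = (2349/32)x^3 + (171/8)x^2 - (27/4)x
D S_{3/2} D_q f = (7047/32)x^2 + (171/4)x - 27/4
E_{-1} D S_{3/2} D_q f = (7047/32)x^2 - (6363/16)x + 5463/32
Δ E_{-1} D S_{3/2} D_q f = (7047/16)x - 5679/32


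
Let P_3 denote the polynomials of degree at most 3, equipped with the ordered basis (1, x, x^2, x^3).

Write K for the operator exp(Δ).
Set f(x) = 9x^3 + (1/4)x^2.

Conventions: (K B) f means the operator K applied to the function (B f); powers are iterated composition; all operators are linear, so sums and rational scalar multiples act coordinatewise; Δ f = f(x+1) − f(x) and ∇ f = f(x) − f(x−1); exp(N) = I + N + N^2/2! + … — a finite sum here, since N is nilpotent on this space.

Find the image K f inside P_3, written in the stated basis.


the image equals g(x) = 9x^3 + (109/4)x^2 + (109/2)x + 91/2

order-1 term: 27x^2 + (55/2)x + 37/4
order-2 term: 27x + 109/4
order-3 term: 9
the series for exp(Δ) f terminates at order 3
exp(Δ) f = 9x^3 + (109/4)x^2 + (109/2)x + 91/2


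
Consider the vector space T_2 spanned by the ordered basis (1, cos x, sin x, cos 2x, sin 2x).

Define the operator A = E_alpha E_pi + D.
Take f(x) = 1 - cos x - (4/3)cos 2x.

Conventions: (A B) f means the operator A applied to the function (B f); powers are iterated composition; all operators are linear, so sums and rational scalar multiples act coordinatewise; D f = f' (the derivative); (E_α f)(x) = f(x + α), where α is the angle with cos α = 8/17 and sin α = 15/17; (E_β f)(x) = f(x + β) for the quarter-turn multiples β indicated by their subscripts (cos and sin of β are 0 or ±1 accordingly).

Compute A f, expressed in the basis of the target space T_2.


E_pi f = 1 + cos x - (4/3)cos 2x
E_alpha E_pi f = 1 + (8/17)cos x - (15/17)sin x + (644/867)cos 2x + (320/289)sin 2x
D f = sin x + (8/3)sin 2x
(E_alpha E_pi + D) f = 1 + (8/17)cos x + (2/17)sin x + (644/867)cos 2x + (3272/867)sin 2x

the image equals g(x) = 1 + (8/17)cos x + (2/17)sin x + (644/867)cos 2x + (3272/867)sin 2x


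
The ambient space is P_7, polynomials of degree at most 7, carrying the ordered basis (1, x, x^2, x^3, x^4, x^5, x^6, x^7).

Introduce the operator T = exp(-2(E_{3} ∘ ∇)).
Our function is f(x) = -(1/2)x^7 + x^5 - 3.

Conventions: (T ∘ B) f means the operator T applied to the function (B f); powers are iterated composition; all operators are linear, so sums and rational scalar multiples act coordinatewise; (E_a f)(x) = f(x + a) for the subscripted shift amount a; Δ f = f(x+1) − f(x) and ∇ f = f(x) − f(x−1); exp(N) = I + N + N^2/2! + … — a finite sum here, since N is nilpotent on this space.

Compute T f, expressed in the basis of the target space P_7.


the image equals g(x) = -(1/2)x^7 + 7x^6 + 64x^5 - 255x^4 - 4435x^3 - 9583x^2 + 32687x + 84260

order-1 term: 7x^6 + 105x^5 + 655x^4 + 2175x^3 + 4051x^2 + 4005x + 1637
order-2 term: -42x^5 - 1050x^4 - 10530x^3 - 52950x^2 - 133494x - 134970
order-3 term: 140x^4 + 4200x^3 + 47380x^2 + 238200x + 450284
order-4 term: -280x^3 - 8400x^2 - 84200x - 282000
order-5 term: 336x^2 + 8400x + 52608
order-6 term: -224x - 3360
order-7 term: 64
the series for exp(-2(E_{3} ∘ ∇)) f terminates at order 7
exp(-2(E_{3} ∘ ∇)) f = -(1/2)x^7 + 7x^6 + 64x^5 - 255x^4 - 4435x^3 - 9583x^2 + 32687x + 84260


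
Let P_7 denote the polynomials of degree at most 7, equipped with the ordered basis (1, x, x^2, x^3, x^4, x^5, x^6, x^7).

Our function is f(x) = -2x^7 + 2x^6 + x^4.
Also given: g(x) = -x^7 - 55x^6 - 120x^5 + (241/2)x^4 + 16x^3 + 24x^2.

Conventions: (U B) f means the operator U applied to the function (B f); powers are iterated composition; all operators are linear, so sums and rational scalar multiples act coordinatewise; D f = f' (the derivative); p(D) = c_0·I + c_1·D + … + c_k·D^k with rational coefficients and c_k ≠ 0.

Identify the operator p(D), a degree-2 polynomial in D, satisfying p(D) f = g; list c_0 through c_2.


p(D) = (1/2)·I + 4·D + 2·D^2, i.e. c_0 = 1/2, c_1 = 4, c_2 = 2

D^0 f = -2x^7 + 2x^6 + x^4
D^1 f = -14x^6 + 12x^5 + 4x^3
D^2 f = -84x^5 + 60x^4 + 12x^2
matching coefficients of g against c_0 f + c_1 Df + … from the top degree down determines the c_i
solution: c_0 = 1/2, c_1 = 4, c_2 = 2


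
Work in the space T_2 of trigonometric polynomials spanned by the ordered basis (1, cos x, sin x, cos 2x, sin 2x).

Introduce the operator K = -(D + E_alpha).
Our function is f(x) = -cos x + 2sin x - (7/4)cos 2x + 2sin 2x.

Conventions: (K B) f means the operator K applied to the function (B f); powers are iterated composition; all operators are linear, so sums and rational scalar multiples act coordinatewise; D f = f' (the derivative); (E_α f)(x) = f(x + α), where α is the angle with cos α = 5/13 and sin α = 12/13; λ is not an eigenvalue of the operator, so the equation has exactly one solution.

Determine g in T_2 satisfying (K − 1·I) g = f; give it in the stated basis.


the result is g(x) = (68/73)cos x - (11/73)sin x + (2007/2512)cos 2x + (1403/2512)sin 2x

write g with unknown coordinates in the stated basis and equate coefficients in (K − 1·I) g = f
solving from the highest basis element down gives g = (68/73)cos x - (11/73)sin x + (2007/2512)cos 2x + (1403/2512)sin 2x
check: K g = -(5/73)cos x + (135/73)sin x - (2389/2512)cos 2x + (6427/2512)sin 2x
so K g − 1·g = -cos x + 2sin x - (7/4)cos 2x + 2sin 2x = f ✓


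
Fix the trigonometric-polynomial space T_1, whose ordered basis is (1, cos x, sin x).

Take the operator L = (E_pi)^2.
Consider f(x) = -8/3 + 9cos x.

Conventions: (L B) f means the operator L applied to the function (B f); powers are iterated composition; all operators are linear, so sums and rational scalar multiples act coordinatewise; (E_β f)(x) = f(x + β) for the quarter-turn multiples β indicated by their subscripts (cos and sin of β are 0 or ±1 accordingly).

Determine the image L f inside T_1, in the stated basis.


g(x) = -8/3 + 9cos x

E_pi f = -8/3 - 9cos x
E_pi E_pi f = -8/3 + 9cos x


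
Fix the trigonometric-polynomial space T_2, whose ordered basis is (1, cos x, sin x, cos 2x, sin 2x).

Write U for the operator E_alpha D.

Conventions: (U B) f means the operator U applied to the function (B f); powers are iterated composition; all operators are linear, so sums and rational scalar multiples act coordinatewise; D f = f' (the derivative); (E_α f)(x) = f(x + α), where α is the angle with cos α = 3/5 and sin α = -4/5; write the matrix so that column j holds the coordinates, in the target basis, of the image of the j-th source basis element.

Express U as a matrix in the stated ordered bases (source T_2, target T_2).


image of 1: 0
image of cos x: (4/5)cos x - (3/5)sin x
image of sin x: (3/5)cos x + (4/5)sin x
image of cos 2x: (48/25)cos 2x + (14/25)sin 2x
image of sin 2x: -(14/25)cos 2x + (48/25)sin 2x
each image's coordinates form column j of the matrix

the matrix is [[0, 0, 0, 0, 0]; [0, 4/5, 3/5, 0, 0]; [0, -3/5, 4/5, 0, 0]; [0, 0, 0, 48/25, -14/25]; [0, 0, 0, 14/25, 48/25]] (rows listed top to bottom)


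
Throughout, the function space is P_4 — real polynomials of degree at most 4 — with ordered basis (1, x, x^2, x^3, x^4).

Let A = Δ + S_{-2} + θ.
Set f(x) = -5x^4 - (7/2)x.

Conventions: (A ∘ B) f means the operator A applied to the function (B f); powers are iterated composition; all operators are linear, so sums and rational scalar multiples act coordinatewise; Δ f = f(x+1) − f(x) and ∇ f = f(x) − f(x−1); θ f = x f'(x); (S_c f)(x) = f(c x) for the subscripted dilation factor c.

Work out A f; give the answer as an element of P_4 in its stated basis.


Δ f = -20x^3 - 30x^2 - 20x - 17/2
S_{-2} f = -80x^4 + 7x
θ f = -20x^4 - (7/2)x
(Δ + S_{-2} + θ) f = -100x^4 - 20x^3 - 30x^2 - (33/2)x - 17/2

the result is g(x) = -100x^4 - 20x^3 - 30x^2 - (33/2)x - 17/2


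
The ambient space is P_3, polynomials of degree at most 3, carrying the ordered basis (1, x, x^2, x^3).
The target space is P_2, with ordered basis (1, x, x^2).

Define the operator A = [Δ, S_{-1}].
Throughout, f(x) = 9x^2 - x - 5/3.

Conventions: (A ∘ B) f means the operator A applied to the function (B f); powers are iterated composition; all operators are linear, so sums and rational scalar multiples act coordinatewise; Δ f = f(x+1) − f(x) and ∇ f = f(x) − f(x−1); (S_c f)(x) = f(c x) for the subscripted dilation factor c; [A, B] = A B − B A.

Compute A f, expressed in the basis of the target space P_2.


S_{-1} f = 9x^2 + x - 5/3
Δ S_{-1} f = 18x + 10
Δ f = 18x + 8
S_{-1} Δ f = -18x + 8
[Δ, S_{-1}] f = 36x + 2

g(x) = 36x + 2


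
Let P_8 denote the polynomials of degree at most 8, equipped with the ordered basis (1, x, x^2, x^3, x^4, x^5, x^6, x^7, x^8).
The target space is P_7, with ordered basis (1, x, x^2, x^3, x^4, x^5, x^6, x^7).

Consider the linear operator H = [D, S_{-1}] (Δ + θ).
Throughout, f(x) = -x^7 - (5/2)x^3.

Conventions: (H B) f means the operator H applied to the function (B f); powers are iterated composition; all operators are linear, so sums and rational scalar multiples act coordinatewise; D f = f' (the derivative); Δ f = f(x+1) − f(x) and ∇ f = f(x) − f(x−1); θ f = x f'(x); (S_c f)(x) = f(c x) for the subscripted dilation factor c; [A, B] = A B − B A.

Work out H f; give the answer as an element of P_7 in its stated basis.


Δ f = -7x^6 - 21x^5 - 35x^4 - 35x^3 - (57/2)x^2 - (29/2)x - 7/2
θ f = -7x^7 - (15/2)x^3
(Δ + θ) f = -7x^7 - 7x^6 - 21x^5 - 35x^4 - (85/2)x^3 - (57/2)x^2 - (29/2)x - 7/2
S_{-1} (Δ + θ) f = 7x^7 - 7x^6 + 21x^5 - 35x^4 + (85/2)x^3 - (57/2)x^2 + (29/2)x - 7/2
D S_{-1} (Δ + θ) f = 49x^6 - 42x^5 + 105x^4 - 140x^3 + (255/2)x^2 - 57x + 29/2
D (Δ + θ) f = -49x^6 - 42x^5 - 105x^4 - 140x^3 - (255/2)x^2 - 57x - 29/2
S_{-1} D (Δ + θ) f = -49x^6 + 42x^5 - 105x^4 + 140x^3 - (255/2)x^2 + 57x - 29/2
[D, S_{-1}] (Δ + θ) f = 98x^6 - 84x^5 + 210x^4 - 280x^3 + 255x^2 - 114x + 29

the image equals g(x) = 98x^6 - 84x^5 + 210x^4 - 280x^3 + 255x^2 - 114x + 29


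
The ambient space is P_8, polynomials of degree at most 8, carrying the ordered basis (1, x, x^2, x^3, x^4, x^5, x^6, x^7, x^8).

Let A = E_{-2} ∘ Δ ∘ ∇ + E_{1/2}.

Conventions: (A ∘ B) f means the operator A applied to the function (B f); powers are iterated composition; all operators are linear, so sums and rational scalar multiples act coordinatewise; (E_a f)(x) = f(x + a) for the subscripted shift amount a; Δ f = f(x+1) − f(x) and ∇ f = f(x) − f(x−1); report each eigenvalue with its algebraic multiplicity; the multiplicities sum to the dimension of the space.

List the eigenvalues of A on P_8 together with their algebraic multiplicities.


image of 1: 1
image of x: x + 1/2
image of x^2: x^2 + x + 9/4
image of x^3: x^3 + (3/2)x^2 + (27/4)x - 95/8
image of x^4: x^4 + 2x^3 + (27/2)x^2 - (95/2)x + 801/16
image of x^5: x^5 + (5/2)x^4 + (45/2)x^3 - (475/4)x^2 + (4005/16)x - 5759/32
image of x^6: x^6 + 3x^5 + (135/4)x^4 - (475/2)x^3 + (12015/16)x^2 - (17277/16)x + 38529/64
image of x^7: x^7 + (7/2)x^6 + (189/4)x^5 - (3325/8)x^4 + (28035/16)x^3 - (120939/32)x^2 + (269703/64)x - 247295/128
image of x^8: x^8 + 4x^7 + 63x^6 - 665x^5 + (28035/8)x^4 - (40313/4)x^3 + (269703/16)x^2 - (247295/16)x + 1548801/256
the matrix is upper triangular; its diagonal is (1, 1, 1, 1, 1, 1, 1, 1, 1)
for a triangular matrix the eigenvalues are the diagonal entries, with algebraic multiplicity their repetition count

λ = 1 (multiplicity 9)


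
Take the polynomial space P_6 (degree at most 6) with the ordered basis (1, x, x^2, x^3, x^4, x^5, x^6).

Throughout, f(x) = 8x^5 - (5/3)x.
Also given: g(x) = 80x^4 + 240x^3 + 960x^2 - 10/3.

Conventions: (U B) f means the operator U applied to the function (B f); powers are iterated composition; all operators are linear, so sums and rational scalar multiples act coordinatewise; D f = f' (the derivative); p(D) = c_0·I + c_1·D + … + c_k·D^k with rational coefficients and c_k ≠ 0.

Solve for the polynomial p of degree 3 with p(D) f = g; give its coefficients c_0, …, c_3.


p(D) = 2·D + (3/2)·D^2 + 2·D^3, i.e. c_0 = 0, c_1 = 2, c_2 = 3/2, c_3 = 2

D^0 f = 8x^5 - (5/3)x
D^1 f = 40x^4 - 5/3
D^2 f = 160x^3
D^3 f = 480x^2
matching coefficients of g against c_0 f + c_1 Df + … from the top degree down determines the c_i
solution: c_0 = 0, c_1 = 2, c_2 = 3/2, c_3 = 2


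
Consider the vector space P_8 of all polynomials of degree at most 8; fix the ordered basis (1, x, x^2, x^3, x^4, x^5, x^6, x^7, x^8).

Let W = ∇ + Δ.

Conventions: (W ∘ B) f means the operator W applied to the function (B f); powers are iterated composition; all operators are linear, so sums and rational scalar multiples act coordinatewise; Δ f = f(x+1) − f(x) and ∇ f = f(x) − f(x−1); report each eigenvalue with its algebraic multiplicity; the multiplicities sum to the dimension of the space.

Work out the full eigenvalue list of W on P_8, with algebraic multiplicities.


image of 1: 0
image of x: 2
image of x^2: 4x
image of x^3: 6x^2 + 2
image of x^4: 8x^3 + 8x
image of x^5: 10x^4 + 20x^2 + 2
image of x^6: 12x^5 + 40x^3 + 12x
image of x^7: 14x^6 + 70x^4 + 42x^2 + 2
image of x^8: 16x^7 + 112x^5 + 112x^3 + 16x
the matrix is upper triangular; its diagonal is (0, 0, 0, 0, 0, 0, 0, 0, 0)
for a triangular matrix the eigenvalues are the diagonal entries, with algebraic multiplicity their repetition count

λ = 0 (multiplicity 9)


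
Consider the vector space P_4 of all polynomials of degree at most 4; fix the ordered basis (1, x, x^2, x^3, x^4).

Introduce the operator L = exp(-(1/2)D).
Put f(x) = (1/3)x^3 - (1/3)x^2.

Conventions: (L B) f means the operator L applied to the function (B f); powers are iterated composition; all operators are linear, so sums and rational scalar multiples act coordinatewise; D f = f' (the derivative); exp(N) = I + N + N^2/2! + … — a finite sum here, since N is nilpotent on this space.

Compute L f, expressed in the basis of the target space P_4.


g(x) = (1/3)x^3 - (5/6)x^2 + (7/12)x - 1/8

order-1 term: -(1/2)x^2 + (1/3)x
order-2 term: (1/4)x - 1/12
order-3 term: -1/24
the series for exp(-(1/2)D) f terminates at order 3
exp(-(1/2)D) f = (1/3)x^3 - (5/6)x^2 + (7/12)x - 1/8


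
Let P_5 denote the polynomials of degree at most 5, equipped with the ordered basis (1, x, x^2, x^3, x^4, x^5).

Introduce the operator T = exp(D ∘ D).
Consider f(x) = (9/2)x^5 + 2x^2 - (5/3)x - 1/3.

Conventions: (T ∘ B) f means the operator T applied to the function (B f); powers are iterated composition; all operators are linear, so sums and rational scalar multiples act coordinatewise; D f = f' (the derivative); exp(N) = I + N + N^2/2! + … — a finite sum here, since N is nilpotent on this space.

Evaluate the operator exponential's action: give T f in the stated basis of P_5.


order-1 term: 90x^3 + 4
order-2 term: 270x
the series for exp(D ∘ D) f terminates at order 2
exp(D ∘ D) f = (9/2)x^5 + 90x^3 + 2x^2 + (805/3)x + 11/3

the image equals g(x) = (9/2)x^5 + 90x^3 + 2x^2 + (805/3)x + 11/3


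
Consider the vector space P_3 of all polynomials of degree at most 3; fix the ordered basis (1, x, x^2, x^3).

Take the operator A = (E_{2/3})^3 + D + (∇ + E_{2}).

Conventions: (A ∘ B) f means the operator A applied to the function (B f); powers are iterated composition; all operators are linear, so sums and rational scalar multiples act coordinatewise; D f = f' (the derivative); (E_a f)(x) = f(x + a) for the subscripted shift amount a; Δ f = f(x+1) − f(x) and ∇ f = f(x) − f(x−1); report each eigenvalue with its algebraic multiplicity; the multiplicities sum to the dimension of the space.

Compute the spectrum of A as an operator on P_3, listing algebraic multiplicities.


λ = 2 (multiplicity 4)

image of 1: 2
image of x: 2x + 6
image of x^2: 2x^2 + 12x + 7
image of x^3: 2x^3 + 18x^2 + 21x + 17
the matrix is upper triangular; its diagonal is (2, 2, 2, 2)
for a triangular matrix the eigenvalues are the diagonal entries, with algebraic multiplicity their repetition count


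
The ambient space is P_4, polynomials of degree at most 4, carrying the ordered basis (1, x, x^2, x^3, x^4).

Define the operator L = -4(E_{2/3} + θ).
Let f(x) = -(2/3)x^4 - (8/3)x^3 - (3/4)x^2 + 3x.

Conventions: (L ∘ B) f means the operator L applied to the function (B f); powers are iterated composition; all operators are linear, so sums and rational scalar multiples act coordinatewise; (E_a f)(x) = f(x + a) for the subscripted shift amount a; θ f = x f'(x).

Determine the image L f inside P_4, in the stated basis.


g(x) = (40/3)x^4 + (448/9)x^3 + (337/9)x^2 - (212/81)x - 724/243

E_{2/3} f = -(2/3)x^4 - (40/9)x^3 - (283/36)x^2 - (190/81)x + 181/243
θ f = -(8/3)x^4 - 8x^3 - (3/2)x^2 + 3x
(E_{2/3} + θ) f = -(10/3)x^4 - (112/9)x^3 - (337/36)x^2 + (53/81)x + 181/243
(-4(E_{2/3} + θ)) f = (40/3)x^4 + (448/9)x^3 + (337/9)x^2 - (212/81)x - 724/243


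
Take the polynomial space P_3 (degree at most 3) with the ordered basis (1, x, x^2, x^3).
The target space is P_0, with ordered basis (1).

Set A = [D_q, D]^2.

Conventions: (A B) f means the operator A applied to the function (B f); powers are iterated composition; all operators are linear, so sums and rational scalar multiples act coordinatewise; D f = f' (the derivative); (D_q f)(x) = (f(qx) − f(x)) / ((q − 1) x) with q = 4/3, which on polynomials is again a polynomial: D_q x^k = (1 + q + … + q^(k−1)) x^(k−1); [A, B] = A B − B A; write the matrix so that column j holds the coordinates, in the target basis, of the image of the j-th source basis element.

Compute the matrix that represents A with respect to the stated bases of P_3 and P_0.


image of 1: 0
image of x: 0
image of x^2: 0
image of x^3: 0
each image's coordinates form column j of the matrix

the matrix is [[0, 0, 0, 0]] (rows listed top to bottom)


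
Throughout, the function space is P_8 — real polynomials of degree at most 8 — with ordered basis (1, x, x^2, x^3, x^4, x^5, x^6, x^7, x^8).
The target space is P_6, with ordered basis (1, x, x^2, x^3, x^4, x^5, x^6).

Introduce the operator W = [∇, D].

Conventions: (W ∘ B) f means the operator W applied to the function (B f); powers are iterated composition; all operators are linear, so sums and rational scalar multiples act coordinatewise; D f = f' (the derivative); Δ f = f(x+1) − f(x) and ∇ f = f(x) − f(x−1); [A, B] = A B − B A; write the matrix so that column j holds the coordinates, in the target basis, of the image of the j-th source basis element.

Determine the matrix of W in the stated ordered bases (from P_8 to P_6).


image of 1: 0
image of x: 0
image of x^2: 0
image of x^3: 0
image of x^4: 0
image of x^5: 0
image of x^6: 0
image of x^7: 0
image of x^8: 0
each image's coordinates form column j of the matrix

the matrix is [[0, 0, 0, 0, 0, 0, 0, 0, 0]; [0, 0, 0, 0, 0, 0, 0, 0, 0]; [0, 0, 0, 0, 0, 0, 0, 0, 0]; [0, 0, 0, 0, 0, 0, 0, 0, 0]; [0, 0, 0, 0, 0, 0, 0, 0, 0]; [0, 0, 0, 0, 0, 0, 0, 0, 0]; [0, 0, 0, 0, 0, 0, 0, 0, 0]] (rows listed top to bottom)


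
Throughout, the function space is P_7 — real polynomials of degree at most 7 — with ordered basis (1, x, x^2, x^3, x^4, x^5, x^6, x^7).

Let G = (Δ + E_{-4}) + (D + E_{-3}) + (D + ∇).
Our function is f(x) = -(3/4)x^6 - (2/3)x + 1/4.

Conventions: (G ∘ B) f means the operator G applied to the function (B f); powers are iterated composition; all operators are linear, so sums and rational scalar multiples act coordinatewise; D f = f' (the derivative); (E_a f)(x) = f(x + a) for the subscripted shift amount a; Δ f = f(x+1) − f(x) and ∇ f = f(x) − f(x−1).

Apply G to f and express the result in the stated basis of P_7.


the image equals g(x) = -(3/2)x^6 + (27/2)x^5 - (1125/4)x^4 + 1335x^3 - (15165/4)x^2 + (34147/6)x - 14465/4

Δ f = -(9/2)x^5 - (45/4)x^4 - 15x^3 - (45/4)x^2 - (9/2)x - 17/12
E_{-4} f = -(3/4)x^6 + 18x^5 - 180x^4 + 960x^3 - 2880x^2 + (13822/3)x - 36829/12
(Δ + E_{-4}) f = -(3/4)x^6 + (27/2)x^5 - (765/4)x^4 + 945x^3 - (11565/4)x^2 + (27617/6)x - 6141/2
D f = -(9/2)x^5 - 2/3
E_{-3} f = -(3/4)x^6 + (27/2)x^5 - (405/4)x^4 + 405x^3 - (3645/4)x^2 + (6557/6)x - 1089/2
(D + E_{-3}) f = -(3/4)x^6 + 9x^5 - (405/4)x^4 + 405x^3 - (3645/4)x^2 + (6557/6)x - 3271/6
D f = -(9/2)x^5 - 2/3
∇ f = -(9/2)x^5 + (45/4)x^4 - 15x^3 + (45/4)x^2 - (9/2)x + 1/12
(D + ∇) f = -9x^5 + (45/4)x^4 - 15x^3 + (45/4)x^2 - (9/2)x - 7/12
((Δ + E_{-4}) + (D + E_{-3}) + (D + ∇)) f = -(3/2)x^6 + (27/2)x^5 - (1125/4)x^4 + 1335x^3 - (15165/4)x^2 + (34147/6)x - 14465/4


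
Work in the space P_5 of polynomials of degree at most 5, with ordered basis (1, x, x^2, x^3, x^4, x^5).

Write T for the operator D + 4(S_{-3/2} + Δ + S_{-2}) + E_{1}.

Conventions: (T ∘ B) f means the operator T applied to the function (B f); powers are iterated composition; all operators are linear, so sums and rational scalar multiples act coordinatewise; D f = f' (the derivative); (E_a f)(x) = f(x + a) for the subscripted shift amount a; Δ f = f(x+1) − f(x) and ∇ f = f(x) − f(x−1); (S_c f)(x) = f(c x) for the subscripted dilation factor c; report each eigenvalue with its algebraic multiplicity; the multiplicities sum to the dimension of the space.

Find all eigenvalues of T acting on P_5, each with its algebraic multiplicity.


image of 1: 9
image of x: -13x + 6
image of x^2: 26x^2 + 12x + 5
image of x^3: -(89/2)x^3 + 18x^2 + 15x + 5
image of x^4: (341/4)x^4 + 24x^3 + 30x^2 + 20x + 5
image of x^5: -(1259/8)x^5 + 30x^4 + 50x^3 + 50x^2 + 25x + 5
the matrix is upper triangular; its diagonal is (9, -13, 26, -89/2, 341/4, -1259/8)
for a triangular matrix the eigenvalues are the diagonal entries, with algebraic multiplicity their repetition count

λ = -1259/8 (multiplicity 1), λ = -89/2 (multiplicity 1), λ = -13 (multiplicity 1), λ = 9 (multiplicity 1), λ = 26 (multiplicity 1), λ = 341/4 (multiplicity 1)


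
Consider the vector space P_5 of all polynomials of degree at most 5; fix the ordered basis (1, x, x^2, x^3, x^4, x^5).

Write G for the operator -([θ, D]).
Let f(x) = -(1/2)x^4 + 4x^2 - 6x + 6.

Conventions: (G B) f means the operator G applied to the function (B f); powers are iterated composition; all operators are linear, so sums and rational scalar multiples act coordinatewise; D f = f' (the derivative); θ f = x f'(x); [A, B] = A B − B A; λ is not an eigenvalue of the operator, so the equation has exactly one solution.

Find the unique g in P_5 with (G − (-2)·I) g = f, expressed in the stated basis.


g(x) = -(1/4)x^4 + (1/2)x^3 + (5/4)x^2 - (17/4)x + 41/8

write g with unknown coordinates in the stated basis and equate coefficients in (G − (-2)·I) g = f
solving from the highest basis element down gives g = -(1/4)x^4 + (1/2)x^3 + (5/4)x^2 - (17/4)x + 41/8
check: G g = -x^3 + (3/2)x^2 + (5/2)x - 17/4
so G g − (-2)·g = -(1/2)x^4 + 4x^2 - 6x + 6 = f ✓


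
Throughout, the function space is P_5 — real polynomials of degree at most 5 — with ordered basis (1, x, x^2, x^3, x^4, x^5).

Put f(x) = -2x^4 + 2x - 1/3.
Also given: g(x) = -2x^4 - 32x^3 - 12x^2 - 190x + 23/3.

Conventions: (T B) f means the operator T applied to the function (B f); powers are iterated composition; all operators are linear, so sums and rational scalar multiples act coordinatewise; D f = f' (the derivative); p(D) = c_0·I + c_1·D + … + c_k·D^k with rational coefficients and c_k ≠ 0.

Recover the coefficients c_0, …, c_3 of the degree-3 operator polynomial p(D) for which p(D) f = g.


D^0 f = -2x^4 + 2x - 1/3
D^1 f = -8x^3 + 2
D^2 f = -24x^2
D^3 f = -48x
matching coefficients of g against c_0 f + c_1 Df + … from the top degree down determines the c_i
solution: c_0 = 1, c_1 = 4, c_2 = 1/2, c_3 = 4

p(D) = I + 4·D + (1/2)·D^2 + 4·D^3, i.e. c_0 = 1, c_1 = 4, c_2 = 1/2, c_3 = 4


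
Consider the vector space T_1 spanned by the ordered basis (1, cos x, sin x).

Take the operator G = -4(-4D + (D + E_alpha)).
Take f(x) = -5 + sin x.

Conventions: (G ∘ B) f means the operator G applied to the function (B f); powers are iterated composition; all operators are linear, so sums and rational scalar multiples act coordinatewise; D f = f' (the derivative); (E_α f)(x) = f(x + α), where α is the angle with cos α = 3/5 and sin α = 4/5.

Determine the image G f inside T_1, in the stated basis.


D f = cos x
(-4D) f = -4cos x
D f = cos x
E_alpha f = -5 + (4/5)cos x + (3/5)sin x
(D + E_alpha) f = -5 + (9/5)cos x + (3/5)sin x
(-4D + (D + E_alpha)) f = -5 - (11/5)cos x + (3/5)sin x
(-4(-4D + (D + E_alpha))) f = 20 + (44/5)cos x - (12/5)sin x

g(x) = 20 + (44/5)cos x - (12/5)sin x


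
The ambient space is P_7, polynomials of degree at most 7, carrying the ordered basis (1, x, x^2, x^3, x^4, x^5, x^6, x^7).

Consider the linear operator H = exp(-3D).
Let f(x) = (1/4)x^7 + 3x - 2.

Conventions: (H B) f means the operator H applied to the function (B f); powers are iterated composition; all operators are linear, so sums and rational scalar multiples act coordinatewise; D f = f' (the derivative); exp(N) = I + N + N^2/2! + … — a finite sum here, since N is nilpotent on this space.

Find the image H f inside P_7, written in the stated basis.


g(x) = (1/4)x^7 - (21/4)x^6 + (189/4)x^5 - (945/4)x^4 + (2835/4)x^3 - (5103/4)x^2 + (5115/4)x - 2231/4

order-1 term: -(21/4)x^6 - 9
order-2 term: (189/4)x^5
order-3 term: -(945/4)x^4
order-4 term: (2835/4)x^3
order-5 term: -(5103/4)x^2
order-6 term: (5103/4)x
order-7 term: -2187/4
the series for exp(-3D) f terminates at order 7
exp(-3D) f = (1/4)x^7 - (21/4)x^6 + (189/4)x^5 - (945/4)x^4 + (2835/4)x^3 - (5103/4)x^2 + (5115/4)x - 2231/4


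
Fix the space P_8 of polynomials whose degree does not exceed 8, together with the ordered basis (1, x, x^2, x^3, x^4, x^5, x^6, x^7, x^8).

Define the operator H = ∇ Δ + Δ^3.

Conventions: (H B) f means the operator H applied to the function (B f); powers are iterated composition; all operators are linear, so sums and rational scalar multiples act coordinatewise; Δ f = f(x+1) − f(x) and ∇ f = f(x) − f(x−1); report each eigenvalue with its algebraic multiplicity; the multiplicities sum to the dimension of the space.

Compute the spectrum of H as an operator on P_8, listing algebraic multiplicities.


λ = 0 (multiplicity 9)

image of 1: 0
image of x: 0
image of x^2: 2
image of x^3: 6x + 6
image of x^4: 12x^2 + 24x + 38
image of x^5: 20x^3 + 60x^2 + 190x + 150
image of x^6: 30x^4 + 120x^3 + 570x^2 + 900x + 542
image of x^7: 42x^5 + 210x^4 + 1330x^3 + 3150x^2 + 3794x + 1806
image of x^8: 56x^6 + 336x^5 + 2660x^4 + 8400x^3 + 15176x^2 + 14448x + 5798
the matrix is upper triangular; its diagonal is (0, 0, 0, 0, 0, 0, 0, 0, 0)
for a triangular matrix the eigenvalues are the diagonal entries, with algebraic multiplicity their repetition count


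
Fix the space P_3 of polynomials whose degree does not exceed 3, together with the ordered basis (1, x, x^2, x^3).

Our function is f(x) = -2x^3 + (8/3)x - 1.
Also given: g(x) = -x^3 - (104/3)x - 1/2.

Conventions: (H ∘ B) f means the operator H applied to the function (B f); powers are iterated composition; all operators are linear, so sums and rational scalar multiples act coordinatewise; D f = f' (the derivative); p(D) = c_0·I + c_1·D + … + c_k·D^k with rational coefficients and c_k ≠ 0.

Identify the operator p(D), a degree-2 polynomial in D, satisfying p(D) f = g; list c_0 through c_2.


D^0 f = -2x^3 + (8/3)x - 1
D^1 f = -6x^2 + 8/3
D^2 f = -12x
matching coefficients of g against c_0 f + c_1 Df + … from the top degree down determines the c_i
solution: c_0 = 1/2, c_1 = 0, c_2 = 3

p(D) = (1/2)·I + 3·D^2, i.e. c_0 = 1/2, c_1 = 0, c_2 = 3


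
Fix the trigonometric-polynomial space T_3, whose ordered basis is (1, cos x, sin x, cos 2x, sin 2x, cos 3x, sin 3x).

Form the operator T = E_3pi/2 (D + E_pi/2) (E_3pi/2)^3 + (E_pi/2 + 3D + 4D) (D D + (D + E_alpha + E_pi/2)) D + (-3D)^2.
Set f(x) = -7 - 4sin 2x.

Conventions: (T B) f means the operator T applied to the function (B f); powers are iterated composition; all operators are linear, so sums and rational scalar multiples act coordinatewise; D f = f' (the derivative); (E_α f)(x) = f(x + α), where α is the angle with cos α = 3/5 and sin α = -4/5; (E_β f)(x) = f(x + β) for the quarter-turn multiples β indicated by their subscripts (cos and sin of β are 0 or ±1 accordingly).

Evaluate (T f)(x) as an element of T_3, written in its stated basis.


E_3pi/2 f = -7 + 4sin 2x
E_3pi/2 E_3pi/2 f = -7 - 4sin 2x
E_3pi/2 E_3pi/2 E_3pi/2 f = -7 + 4sin 2x
D (E_3pi/2)^3 f = 8cos 2x
E_pi/2 (E_3pi/2)^3 f = -7 - 4sin 2x
(D + E_pi/2) (E_3pi/2)^3 f = -7 + 8cos 2x - 4sin 2x
E_3pi/2 (D + E_pi/2) (E_3pi/2)^3 f = -7 - 8cos 2x + 4sin 2x
D f = -8cos 2x
D D f = 16sin 2x
D D D f = 32cos 2x
D D f = 16sin 2x
E_alpha D f = (56/25)cos 2x - (192/25)sin 2x
E_pi/2 D f = 8cos 2x
(D + E_alpha + E_pi/2) D f = (256/25)cos 2x + (208/25)sin 2x
(D D + (D + E_alpha + E_pi/2)) D f = (1056/25)cos 2x + (208/25)sin 2x
E_pi/2 (D D + (D + E_alpha + E_pi/2)) D f = -(1056/25)cos 2x - (208/25)sin 2x
D (D D + (D + E_alpha + E_pi/2)) D f = (416/25)cos 2x - (2112/25)sin 2x
(3D) (D D + (D + E_alpha + E_pi/2)) D f = (1248/25)cos 2x - (6336/25)sin 2x
D (D D + (D + E_alpha + E_pi/2)) D f = (416/25)cos 2x - (2112/25)sin 2x
(4D) (D D + (D + E_alpha + E_pi/2)) D f = (1664/25)cos 2x - (8448/25)sin 2x
(E_pi/2 + 3D + 4D) (D D + (D + E_alpha + E_pi/2)) D f = (1856/25)cos 2x - (14992/25)sin 2x
D f = -8cos 2x
(-3D) f = 24cos 2x
D (-3D) f = -48sin 2x
(-3D) (-3D) f = 144sin 2x
(E_3pi/2 (D + E_pi/2) (E_3pi/2)^3 + (E_pi/2 + 3D + 4D) (D D + (D + E_alpha + E_pi/2)) D + (-3D)^2) f = -7 + (1656/25)cos 2x - (11292/25)sin 2x

g(x) = -7 + (1656/25)cos 2x - (11292/25)sin 2x


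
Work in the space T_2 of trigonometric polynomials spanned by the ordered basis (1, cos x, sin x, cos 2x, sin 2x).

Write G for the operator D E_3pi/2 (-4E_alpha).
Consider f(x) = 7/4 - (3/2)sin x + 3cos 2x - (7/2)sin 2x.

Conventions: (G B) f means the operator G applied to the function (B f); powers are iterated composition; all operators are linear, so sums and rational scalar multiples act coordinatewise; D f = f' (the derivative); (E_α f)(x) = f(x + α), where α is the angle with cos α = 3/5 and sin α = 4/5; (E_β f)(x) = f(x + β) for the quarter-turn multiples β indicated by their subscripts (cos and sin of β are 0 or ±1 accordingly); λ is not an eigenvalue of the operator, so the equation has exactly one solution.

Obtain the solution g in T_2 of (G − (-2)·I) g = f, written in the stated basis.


write g with unknown coordinates in the stated basis and equate coefficients in (G − (-2)·I) g = f
solving from the highest basis element down gives g = 7/8 - (6/13)cos x + (3/52)sin x - (311/466)cos 2x + (329/932)sin 2x
check: G g = (12/13)cos x - (21/13)sin x + (1010/233)cos 2x - (980/233)sin 2x
so G g − (-2)·g = 7/4 - (3/2)sin x + 3cos 2x - (7/2)sin 2x = f ✓

the result is g(x) = 7/8 - (6/13)cos x + (3/52)sin x - (311/466)cos 2x + (329/932)sin 2x


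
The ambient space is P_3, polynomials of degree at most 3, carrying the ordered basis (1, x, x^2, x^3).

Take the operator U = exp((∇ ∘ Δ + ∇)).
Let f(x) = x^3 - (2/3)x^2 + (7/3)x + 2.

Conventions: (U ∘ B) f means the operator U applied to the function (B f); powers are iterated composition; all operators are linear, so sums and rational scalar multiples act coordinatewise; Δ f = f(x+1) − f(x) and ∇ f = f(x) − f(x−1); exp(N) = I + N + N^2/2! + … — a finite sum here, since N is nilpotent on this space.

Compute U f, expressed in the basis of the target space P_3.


the image equals g(x) = x^3 + (7/3)x^2 + 7x + 8

order-1 term: 3x^2 + (5/3)x + 8/3
order-2 term: 3x + 7/3
order-3 term: 1
the series for exp((∇ ∘ Δ + ∇)) f terminates at order 3
exp((∇ ∘ Δ + ∇)) f = x^3 + (7/3)x^2 + 7x + 8


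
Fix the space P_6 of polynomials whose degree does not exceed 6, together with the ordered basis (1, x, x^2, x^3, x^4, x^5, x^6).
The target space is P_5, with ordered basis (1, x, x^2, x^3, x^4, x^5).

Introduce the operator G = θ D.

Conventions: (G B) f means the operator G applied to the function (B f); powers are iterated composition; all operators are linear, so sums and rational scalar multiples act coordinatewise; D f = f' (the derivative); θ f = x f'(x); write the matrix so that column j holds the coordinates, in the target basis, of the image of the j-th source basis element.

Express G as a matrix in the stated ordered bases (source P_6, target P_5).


the matrix is [[0, 0, 0, 0, 0, 0, 0]; [0, 0, 2, 0, 0, 0, 0]; [0, 0, 0, 6, 0, 0, 0]; [0, 0, 0, 0, 12, 0, 0]; [0, 0, 0, 0, 0, 20, 0]; [0, 0, 0, 0, 0, 0, 30]] (rows listed top to bottom)

image of 1: 0
image of x: 0
image of x^2: 2x
image of x^3: 6x^2
image of x^4: 12x^3
image of x^5: 20x^4
image of x^6: 30x^5
each image's coordinates form column j of the matrix


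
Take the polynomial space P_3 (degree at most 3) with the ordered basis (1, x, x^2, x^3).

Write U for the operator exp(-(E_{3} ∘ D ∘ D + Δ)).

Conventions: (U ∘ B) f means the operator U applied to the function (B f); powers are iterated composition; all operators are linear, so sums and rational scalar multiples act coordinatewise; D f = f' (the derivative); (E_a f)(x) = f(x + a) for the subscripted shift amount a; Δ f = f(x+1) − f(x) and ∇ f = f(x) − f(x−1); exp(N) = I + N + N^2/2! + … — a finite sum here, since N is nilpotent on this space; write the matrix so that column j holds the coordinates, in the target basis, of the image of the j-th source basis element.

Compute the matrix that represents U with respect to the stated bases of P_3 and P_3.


image of 1: 1
image of x: x - 1
image of x^2: x^2 - 2x - 2
image of x^3: x^3 - 3x^2 - 6x - 11
each image's coordinates form column j of the matrix

the matrix is [[1, -1, -2, -11]; [0, 1, -2, -6]; [0, 0, 1, -3]; [0, 0, 0, 1]] (rows listed top to bottom)


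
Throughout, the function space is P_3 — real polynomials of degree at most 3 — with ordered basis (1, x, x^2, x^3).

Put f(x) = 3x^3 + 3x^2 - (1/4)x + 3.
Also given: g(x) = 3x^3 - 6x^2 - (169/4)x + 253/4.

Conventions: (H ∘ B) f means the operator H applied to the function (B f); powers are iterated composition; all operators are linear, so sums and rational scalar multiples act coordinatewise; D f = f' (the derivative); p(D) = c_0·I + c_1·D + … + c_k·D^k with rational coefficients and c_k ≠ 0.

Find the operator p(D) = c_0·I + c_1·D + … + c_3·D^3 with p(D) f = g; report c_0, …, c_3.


p(D) = I − D − 2·D^2 + 4·D^3, i.e. c_0 = 1, c_1 = -1, c_2 = -2, c_3 = 4

D^0 f = 3x^3 + 3x^2 - (1/4)x + 3
D^1 f = 9x^2 + 6x - 1/4
D^2 f = 18x + 6
D^3 f = 18
matching coefficients of g against c_0 f + c_1 Df + … from the top degree down determines the c_i
solution: c_0 = 1, c_1 = -1, c_2 = -2, c_3 = 4
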